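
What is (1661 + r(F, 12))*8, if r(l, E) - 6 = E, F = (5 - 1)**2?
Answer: 13432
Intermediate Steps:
F = 16 (F = 4**2 = 16)
r(l, E) = 6 + E
(1661 + r(F, 12))*8 = (1661 + (6 + 12))*8 = (1661 + 18)*8 = 1679*8 = 13432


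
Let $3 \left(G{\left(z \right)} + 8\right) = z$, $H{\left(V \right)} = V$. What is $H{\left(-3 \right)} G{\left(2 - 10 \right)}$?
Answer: $32$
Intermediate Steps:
$G{\left(z \right)} = -8 + \frac{z}{3}$
$H{\left(-3 \right)} G{\left(2 - 10 \right)} = - 3 \left(-8 + \frac{2 - 10}{3}\right) = - 3 \left(-8 + \frac{1}{3} \left(-8\right)\right) = - 3 \left(-8 - \frac{8}{3}\right) = \left(-3\right) \left(- \frac{32}{3}\right) = 32$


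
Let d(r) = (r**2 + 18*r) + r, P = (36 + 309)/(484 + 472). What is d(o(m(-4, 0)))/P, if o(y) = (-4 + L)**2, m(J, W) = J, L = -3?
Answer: 3185392/345 ≈ 9233.0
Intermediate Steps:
o(y) = 49 (o(y) = (-4 - 3)**2 = (-7)**2 = 49)
P = 345/956 ≈ 0.36088
d(r) = r**2 + 19*r
d(o(m(-4, 0)))/P = (49*(19 + 49))/(345/956) = (49*68)*(956/345) = 3332*(956/345) = 3185392/345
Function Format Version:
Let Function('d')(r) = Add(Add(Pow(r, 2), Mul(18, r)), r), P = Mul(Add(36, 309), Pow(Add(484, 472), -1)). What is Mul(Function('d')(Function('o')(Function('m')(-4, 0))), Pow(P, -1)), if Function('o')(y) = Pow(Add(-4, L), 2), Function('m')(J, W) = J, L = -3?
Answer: Rational(3185392, 345) ≈ 9233.0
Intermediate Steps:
Function('o')(y) = 49 (Function('o')(y) = Pow(Add(-4, -3), 2) = Pow(-7, 2) = 49)
P = Rational(345, 956) (P = Mul(345, Pow(956, -1)) = Mul(345, Rational(1, 956)) = Rational(345, 956) ≈ 0.36088)
Function('d')(r) = Add(Pow(r, 2), Mul(19, r))
Mul(Function('d')(Function('o')(Function('m')(-4, 0))), Pow(P, -1)) = Mul(Mul(49, Add(19, 49)), Pow(Rational(345, 956), -1)) = Mul(Mul(49, 68), Rational(956, 345)) = Mul(3332, Rational(956, 345)) = Rational(3185392, 345)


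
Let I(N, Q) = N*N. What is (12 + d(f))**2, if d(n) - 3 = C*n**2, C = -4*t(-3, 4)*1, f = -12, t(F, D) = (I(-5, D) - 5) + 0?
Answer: 132365025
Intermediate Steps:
I(N, Q) = N**2
t(F, D) = 20 (t(F, D) = ((-5)**2 - 5) + 0 = (25 - 5) + 0 = 20 + 0 = 20)
C = -80 (C = -4*20*1 = -80*1 = -80)
d(n) = 3 - 80*n**2
(12 + d(f))**2 = (12 + (3 - 80*(-12)**2))**2 = (12 + (3 - 80*144))**2 = (12 + (3 - 11520))**2 = (12 - 11517)**2 = (-11505)**2 = 132365025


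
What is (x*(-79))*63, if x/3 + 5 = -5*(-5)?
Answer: -298620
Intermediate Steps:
x = 60 (x = -15 + 3*(-5*(-5)) = -15 + 3*25 = -15 + 75 = 60)
(x*(-79))*63 = (60*(-79))*63 = -4740*63 = -298620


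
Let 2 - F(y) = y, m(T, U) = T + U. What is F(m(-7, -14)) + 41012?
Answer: 41035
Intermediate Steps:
F(y) = 2 - y
F(m(-7, -14)) + 41012 = (2 - (-7 - 14)) + 41012 = (2 - 1*(-21)) + 41012 = (2 + 21) + 41012 = 23 + 41012 = 41035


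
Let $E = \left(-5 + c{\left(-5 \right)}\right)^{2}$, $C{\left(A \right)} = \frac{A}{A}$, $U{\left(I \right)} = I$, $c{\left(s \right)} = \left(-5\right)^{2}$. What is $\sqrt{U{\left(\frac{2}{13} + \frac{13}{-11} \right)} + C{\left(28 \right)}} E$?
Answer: $\frac{800 i \sqrt{143}}{143} \approx 66.899 i$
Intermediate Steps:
$c{\left(s \right)} = 25$
$C{\left(A \right)} = 1$
$E = 400$ ($E = \left(-5 + 25\right)^{2} = 20^{2} = 400$)
$\sqrt{U{\left(\frac{2}{13} + \frac{13}{-11} \right)} + C{\left(28 \right)}} E = \sqrt{\left(\frac{2}{13} + \frac{13}{-11}\right) + 1} \cdot 400 = \sqrt{\left(2 \cdot \frac{1}{13} + 13 \left(- \frac{1}{11}\right)\right) + 1} \cdot 400 = \sqrt{\left(\frac{2}{13} - \frac{13}{11}\right) + 1} \cdot 400 = \sqrt{- \frac{147}{143} + 1} \cdot 400 = \sqrt{- \frac{4}{143}} \cdot 400 = \frac{2 i \sqrt{143}}{143} \cdot 400 = \frac{800 i \sqrt{143}}{143}$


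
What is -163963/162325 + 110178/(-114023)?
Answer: -36580196999/18508783475 ≈ -1.9764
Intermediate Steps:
-163963/162325 + 110178/(-114023) = -163963*1/162325 + 110178*(-1/114023) = -163963/162325 - 110178/114023 = -36580196999/18508783475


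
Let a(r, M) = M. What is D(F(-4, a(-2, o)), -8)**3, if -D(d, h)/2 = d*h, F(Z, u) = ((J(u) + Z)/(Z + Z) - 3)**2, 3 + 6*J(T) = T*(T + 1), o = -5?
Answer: 6611856250609/2985984 ≈ 2.2143e+6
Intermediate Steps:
J(T) = -1/2 + T*(1 + T)/6 (J(T) = -1/2 + (T*(T + 1))/6 = -1/2 + (T*(1 + T))/6 = -1/2 + T*(1 + T)/6)
F(Z, u) = (-3 + (-1/2 + Z + u/6 + u**2/6)/(2*Z))**2 (F(Z, u) = (((-1/2 + u/6 + u**2/6) + Z)/(Z + Z) - 3)**2 = ((-1/2 + Z + u/6 + u**2/6)/((2*Z)) - 3)**2 = ((-1/2 + Z + u/6 + u**2/6)*(1/(2*Z)) - 3)**2 = ((-1/2 + Z + u/6 + u**2/6)/(2*Z) - 3)**2 = (-3 + (-1/2 + Z + u/6 + u**2/6)/(2*Z))**2)
D(d, h) = -2*d*h
D(F(-4, a(-2, o)), -8)**3 = (-2*(1/144)*(3 - 1*(-5) - 1*(-5)**2 + 30*(-4))**2/(-4)**2*(-8))**3 = (-2*(1/144)*(1/16)*(3 + 5 - 1*25 - 120)**2*(-8))**3 = (-2*(1/144)*(1/16)*(3 + 5 - 25 - 120)**2*(-8))**3 = (-2*(1/144)*(1/16)*(-137)**2*(-8))**3 = (-2*(1/144)*(1/16)*18769*(-8))**3 = (-2*18769/2304*(-8))**3 = (18769/144)**3 = 6611856250609/2985984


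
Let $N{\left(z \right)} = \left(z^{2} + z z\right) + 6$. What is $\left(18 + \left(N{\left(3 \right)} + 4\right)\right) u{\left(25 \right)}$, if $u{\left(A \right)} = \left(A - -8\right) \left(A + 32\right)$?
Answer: $86526$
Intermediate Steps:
$N{\left(z \right)} = 6 + 2 z^{2}$ ($N{\left(z \right)} = \left(z^{2} + z^{2}\right) + 6 = 2 z^{2} + 6 = 6 + 2 z^{2}$)
$u{\left(A \right)} = \left(8 + A\right) \left(32 + A\right)$ ($u{\left(A \right)} = \left(A + \left(-2 + 10\right)\right) \left(32 + A\right) = \left(A + 8\right) \left(32 + A\right) = \left(8 + A\right) \left(32 + A\right)$)
$\left(18 + \left(N{\left(3 \right)} + 4\right)\right) u{\left(25 \right)} = \left(18 + \left(\left(6 + 2 \cdot 3^{2}\right) + 4\right)\right) \left(256 + 25^{2} + 40 \cdot 25\right) = \left(18 + \left(\left(6 + 2 \cdot 9\right) + 4\right)\right) \left(256 + 625 + 1000\right) = \left(18 + \left(\left(6 + 18\right) + 4\right)\right) 1881 = \left(18 + \left(24 + 4\right)\right) 1881 = \left(18 + 28\right) 1881 = 46 \cdot 1881 = 86526$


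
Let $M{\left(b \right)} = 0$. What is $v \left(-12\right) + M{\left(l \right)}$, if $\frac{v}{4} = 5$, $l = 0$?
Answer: $-240$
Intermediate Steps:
$v = 20$ ($v = 4 \cdot 5 = 20$)
$v \left(-12\right) + M{\left(l \right)} = 20 \left(-12\right) + 0 = -240 + 0 = -240$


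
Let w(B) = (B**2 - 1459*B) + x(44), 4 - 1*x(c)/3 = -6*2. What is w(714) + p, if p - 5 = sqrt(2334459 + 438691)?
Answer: -531877 + 5*sqrt(110926) ≈ -5.3021e+5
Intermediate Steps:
x(c) = 48 (x(c) = 12 - (-18)*2 = 12 - 3*(-12) = 12 + 36 = 48)
p = 5 + 5*sqrt(110926) (p = 5 + sqrt(2334459 + 438691) = 5 + sqrt(2773150) = 5 + 5*sqrt(110926) ≈ 1670.3)
w(B) = 48 + B**2 - 1459*B (w(B) = (B**2 - 1459*B) + 48 = 48 + B**2 - 1459*B)
w(714) + p = (48 + 714**2 - 1459*714) + (5 + 5*sqrt(110926)) = (48 + 509796 - 1041726) + (5 + 5*sqrt(110926)) = -531882 + (5 + 5*sqrt(110926)) = -531877 + 5*sqrt(110926)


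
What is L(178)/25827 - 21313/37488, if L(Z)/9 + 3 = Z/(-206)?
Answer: -18943573223/33241621776 ≈ -0.56987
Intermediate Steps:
L(Z) = -27 - 9*Z/206 (L(Z) = -27 + 9*(Z/(-206)) = -27 + 9*(Z*(-1/206)) = -27 + 9*(-Z/206) = -27 - 9*Z/206)
L(178)/25827 - 21313/37488 = (-27 - 9/206*178)/25827 - 21313/37488 = (-27 - 801/103)*(1/25827) - 21313*1/37488 = -3582/103*1/25827 - 21313/37488 = -1194/886727 - 21313/37488 = -18943573223/33241621776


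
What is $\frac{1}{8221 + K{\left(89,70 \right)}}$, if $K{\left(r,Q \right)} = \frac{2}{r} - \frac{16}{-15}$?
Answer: $\frac{1335}{10976489} \approx 0.00012162$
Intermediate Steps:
$K{\left(r,Q \right)} = \frac{16}{15} + \frac{2}{r}$ ($K{\left(r,Q \right)} = \frac{2}{r} - - \frac{16}{15} = \frac{2}{r} + \frac{16}{15} = \frac{16}{15} + \frac{2}{r}$)
$\frac{1}{8221 + K{\left(89,70 \right)}} = \frac{1}{8221 + \left(\frac{16}{15} + \frac{2}{89}\right)} = \frac{1}{8221 + \frac{1454}{1335}} = \frac{1}{\frac{10976489}{1335}} = \frac{1335}{10976489}$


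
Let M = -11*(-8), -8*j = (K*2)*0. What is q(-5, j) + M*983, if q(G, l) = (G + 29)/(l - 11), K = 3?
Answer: 951520/11 ≈ 86502.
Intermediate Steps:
j = 0 (j = -3*2*0/8 = -3*0/4 = -⅛*0 = 0)
q(G, l) = (29 + G)/(-11 + l)
M = 88
q(-5, j) + M*983 = (29 - 5)/(-11 + 0) + 88*983 = 24/(-11) + 86504 = -1/11*24 + 86504 = -24/11 + 86504 = 951520/11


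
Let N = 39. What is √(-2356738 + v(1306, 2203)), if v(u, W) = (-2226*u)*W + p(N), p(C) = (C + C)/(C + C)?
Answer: 3*I*√711869045 ≈ 80043.0*I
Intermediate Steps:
p(C) = 1 (p(C) = (2*C)/((2*C)) = (2*C)*(1/(2*C)) = 1)
v(u, W) = 1 - 2226*W*u (v(u, W) = (-2226*u)*W + 1 = -2226*W*u + 1 = 1 - 2226*W*u)
√(-2356738 + v(1306, 2203)) = √(-2356738 + (1 - 2226*2203*1306)) = √(-2356738 + (1 - 6404464668)) = √(-2356738 - 6404464667) = √(-6406821405) = 3*I*√711869045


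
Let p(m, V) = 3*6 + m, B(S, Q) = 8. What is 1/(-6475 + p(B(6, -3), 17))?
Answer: -1/6449 ≈ -0.00015506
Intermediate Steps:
p(m, V) = 18 + m
1/(-6475 + p(B(6, -3), 17)) = 1/(-6475 + (18 + 8)) = 1/(-6475 + 26) = 1/(-6449) = -1/6449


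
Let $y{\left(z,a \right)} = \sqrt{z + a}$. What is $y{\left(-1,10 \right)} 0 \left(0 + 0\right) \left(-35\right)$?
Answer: $0$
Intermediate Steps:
$y{\left(z,a \right)} = \sqrt{a + z}$
$y{\left(-1,10 \right)} 0 \left(0 + 0\right) \left(-35\right) = \sqrt{10 - 1} \cdot 0 \left(0 + 0\right) \left(-35\right) = \sqrt{9} \cdot 0 \cdot 0 \left(-35\right) = 3 \cdot 0 \left(-35\right) = 0 \left(-35\right) = 0$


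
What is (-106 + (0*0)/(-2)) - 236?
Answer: -342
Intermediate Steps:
(-106 + (0*0)/(-2)) - 236 = (-106 + 0*(-½)) - 236 = (-106 + 0) - 236 = -106 - 236 = -342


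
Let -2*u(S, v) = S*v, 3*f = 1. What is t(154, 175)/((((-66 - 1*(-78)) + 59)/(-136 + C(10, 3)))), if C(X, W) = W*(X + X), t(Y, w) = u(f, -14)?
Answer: -532/213 ≈ -2.4977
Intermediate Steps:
f = ⅓ (f = (⅓)*1 = ⅓ ≈ 0.33333)
u(S, v) = -S*v/2
t(Y, w) = 7/3 (t(Y, w) = -½*⅓*(-14) = 7/3)
C(X, W) = 2*W*X (C(X, W) = W*(2*X) = 2*W*X)
t(154, 175)/((((-66 - 1*(-78)) + 59)/(-136 + C(10, 3)))) = 7/(3*((((-66 - 1*(-78)) + 59)/(-136 + 2*3*10)))) = 7/(3*((((-66 + 78) + 59)/(-136 + 60)))) = 7/(3*(((12 + 59)/(-76)))) = 7/(3*((71*(-1/76)))) = 7/(3*(-71/76)) = (7/3)*(-76/71) = -532/213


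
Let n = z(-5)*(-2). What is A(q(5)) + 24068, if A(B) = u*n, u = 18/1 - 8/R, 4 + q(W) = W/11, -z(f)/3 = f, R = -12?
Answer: 23508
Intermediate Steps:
z(f) = -3*f
q(W) = -4 + W/11
n = -30 (n = -3*(-5)*(-2) = 15*(-2) = -30)
u = 56/3 (u = 18/1 - 8/(-12) = 18*1 - 8*(-1/12) = 18 + ⅔ = 56/3 ≈ 18.667)
A(B) = -560 (A(B) = (56/3)*(-30) = -560)
A(q(5)) + 24068 = -560 + 24068 = 23508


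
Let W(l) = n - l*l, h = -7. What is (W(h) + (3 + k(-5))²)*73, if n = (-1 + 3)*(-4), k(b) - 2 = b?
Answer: -4161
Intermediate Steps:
k(b) = 2 + b
n = -8 (n = 2*(-4) = -8)
W(l) = -8 - l² (W(l) = -8 - l*l = -8 - l²)
(W(h) + (3 + k(-5))²)*73 = ((-8 - 1*(-7)²) + (3 + (2 - 5))²)*73 = ((-8 - 1*49) + (3 - 3)²)*73 = ((-8 - 49) + 0²)*73 = (-57 + 0)*73 = -57*73 = -4161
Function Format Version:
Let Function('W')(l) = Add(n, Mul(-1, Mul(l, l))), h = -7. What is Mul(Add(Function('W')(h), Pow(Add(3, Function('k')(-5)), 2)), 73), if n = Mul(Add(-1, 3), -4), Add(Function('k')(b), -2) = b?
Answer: -4161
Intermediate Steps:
Function('k')(b) = Add(2, b)
n = -8 (n = Mul(2, -4) = -8)
Function('W')(l) = Add(-8, Mul(-1, Pow(l, 2))) (Function('W')(l) = Add(-8, Mul(-1, Mul(l, l))) = Add(-8, Mul(-1, Pow(l, 2))))
Mul(Add(Function('W')(h), Pow(Add(3, Function('k')(-5)), 2)), 73) = Mul(Add(Add(-8, Mul(-1, Pow(-7, 2))), Pow(Add(3, Add(2, -5)), 2)), 73) = Mul(Add(Add(-8, Mul(-1, 49)), Pow(Add(3, -3), 2)), 73) = Mul(Add(Add(-8, -49), Pow(0, 2)), 73) = Mul(Add(-57, 0), 73) = Mul(-57, 73) = -4161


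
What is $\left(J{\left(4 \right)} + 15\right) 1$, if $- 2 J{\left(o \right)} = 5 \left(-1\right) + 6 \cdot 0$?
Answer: $\frac{35}{2} \approx 17.5$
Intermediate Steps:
$J{\left(o \right)} = \frac{5}{2}$ ($J{\left(o \right)} = - \frac{5 \left(-1\right) + 6 \cdot 0}{2} = - \frac{-5 + 0}{2} = \left(- \frac{1}{2}\right) \left(-5\right) = \frac{5}{2}$)
$\left(J{\left(4 \right)} + 15\right) 1 = \left(\frac{5}{2} + 15\right) 1 = \frac{35}{2} \cdot 1 = \frac{35}{2}$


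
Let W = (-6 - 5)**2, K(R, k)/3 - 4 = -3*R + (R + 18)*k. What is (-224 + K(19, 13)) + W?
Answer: 1181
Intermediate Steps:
K(R, k) = 12 - 9*R + 3*k*(18 + R) (K(R, k) = 12 + 3*(-3*R + (R + 18)*k) = 12 + 3*(-3*R + (18 + R)*k) = 12 + 3*(-3*R + k*(18 + R)) = 12 + (-9*R + 3*k*(18 + R)) = 12 - 9*R + 3*k*(18 + R))
W = 121 (W = (-11)**2 = 121)
(-224 + K(19, 13)) + W = (-224 + (12 - 9*19 + 54*13 + 3*19*13)) + 121 = (-224 + (12 - 171 + 702 + 741)) + 121 = (-224 + 1284) + 121 = 1060 + 121 = 1181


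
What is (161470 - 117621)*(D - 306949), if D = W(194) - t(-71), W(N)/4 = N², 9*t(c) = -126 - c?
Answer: -61721413910/9 ≈ -6.8579e+9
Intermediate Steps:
t(c) = -14 - c/9 (t(c) = (-126 - c)/9 = -14 - c/9)
W(N) = 4*N²
D = 1354951/9 (D = 4*194² - (-14 - ⅑*(-71)) = 4*37636 - (-14 + 71/9) = 150544 - 1*(-55/9) = 150544 + 55/9 = 1354951/9 ≈ 1.5055e+5)
(161470 - 117621)*(D - 306949) = (161470 - 117621)*(1354951/9 - 306949) = 43849*(-1407590/9) = -61721413910/9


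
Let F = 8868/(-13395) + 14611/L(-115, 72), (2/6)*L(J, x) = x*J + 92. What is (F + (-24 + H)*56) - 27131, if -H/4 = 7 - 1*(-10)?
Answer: -3540881116879/109678260 ≈ -32284.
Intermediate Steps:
L(J, x) = 276 + 3*J*x (L(J, x) = 3*(x*J + 92) = 3*(J*x + 92) = 3*(92 + J*x) = 276 + 3*J*x)
H = -68 (H = -4*(7 - 1*(-10)) = -4*(7 + 10) = -4*17 = -68)
F = -137849299/109678260 (F = 8868/(-13395) + 14611/(276 + 3*(-115)*72) = 8868*(-1/13395) + 14611/(276 - 24840) = -2956/4465 + 14611/(-24564) = -2956/4465 + 14611*(-1/24564) = -2956/4465 - 14611/24564 = -137849299/109678260 ≈ -1.2569)
(F + (-24 + H)*56) - 27131 = (-137849299/109678260 + (-24 - 68)*56) - 27131 = (-137849299/109678260 - 92*56) - 27131 = (-137849299/109678260 - 5152) - 27131 = -565200244819/109678260 - 27131 = -3540881116879/109678260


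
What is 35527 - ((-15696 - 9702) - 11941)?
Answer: 72866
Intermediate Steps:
35527 - ((-15696 - 9702) - 11941) = 35527 - (-25398 - 11941) = 35527 - 1*(-37339) = 35527 + 37339 = 72866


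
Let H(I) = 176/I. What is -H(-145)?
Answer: 176/145 ≈ 1.2138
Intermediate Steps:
-H(-145) = -176/(-145) = -176*(-1)/145 = -1*(-176/145) = 176/145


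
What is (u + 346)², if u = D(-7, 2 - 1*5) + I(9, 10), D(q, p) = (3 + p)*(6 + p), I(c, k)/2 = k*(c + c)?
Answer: 498436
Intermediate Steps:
I(c, k) = 4*c*k (I(c, k) = 2*(k*(c + c)) = 2*(k*(2*c)) = 2*(2*c*k) = 4*c*k)
u = 360 (u = (18 + (2 - 1*5)² + 9*(2 - 1*5)) + 4*9*10 = (18 + (2 - 5)² + 9*(2 - 5)) + 360 = (18 + (-3)² + 9*(-3)) + 360 = (18 + 9 - 27) + 360 = 0 + 360 = 360)
(u + 346)² = (360 + 346)² = 706² = 498436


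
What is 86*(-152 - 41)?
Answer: -16598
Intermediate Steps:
86*(-152 - 41) = 86*(-193) = -16598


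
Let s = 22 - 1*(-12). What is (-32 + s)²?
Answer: 4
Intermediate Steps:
s = 34 (s = 22 + 12 = 34)
(-32 + s)² = (-32 + 34)² = 2² = 4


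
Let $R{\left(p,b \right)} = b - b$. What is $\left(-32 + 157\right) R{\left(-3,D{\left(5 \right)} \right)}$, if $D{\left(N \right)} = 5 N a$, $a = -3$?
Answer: $0$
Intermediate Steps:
$D{\left(N \right)} = - 15 N$ ($D{\left(N \right)} = 5 N \left(-3\right) = - 15 N$)
$R{\left(p,b \right)} = 0$
$\left(-32 + 157\right) R{\left(-3,D{\left(5 \right)} \right)} = \left(-32 + 157\right) 0 = 125 \cdot 0 = 0$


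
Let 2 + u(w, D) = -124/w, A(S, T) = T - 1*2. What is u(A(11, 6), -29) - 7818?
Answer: -7851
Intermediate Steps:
A(S, T) = -2 + T (A(S, T) = T - 2 = -2 + T)
u(w, D) = -2 - 124/w
u(A(11, 6), -29) - 7818 = (-2 - 124/(-2 + 6)) - 7818 = (-2 - 124/4) - 7818 = (-2 - 124*1/4) - 7818 = (-2 - 31) - 7818 = -33 - 7818 = -7851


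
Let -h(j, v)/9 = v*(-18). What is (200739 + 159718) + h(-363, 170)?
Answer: 387997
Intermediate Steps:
h(j, v) = 162*v (h(j, v) = -9*v*(-18) = -(-162)*v = 162*v)
(200739 + 159718) + h(-363, 170) = (200739 + 159718) + 162*170 = 360457 + 27540 = 387997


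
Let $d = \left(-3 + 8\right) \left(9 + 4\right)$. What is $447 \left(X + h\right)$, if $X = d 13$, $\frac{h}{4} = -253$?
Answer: $-74649$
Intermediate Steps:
$h = -1012$ ($h = 4 \left(-253\right) = -1012$)
$d = 65$ ($d = 5 \cdot 13 = 65$)
$X = 845$ ($X = 65 \cdot 13 = 845$)
$447 \left(X + h\right) = 447 \left(845 - 1012\right) = 447 \left(-167\right) = -74649$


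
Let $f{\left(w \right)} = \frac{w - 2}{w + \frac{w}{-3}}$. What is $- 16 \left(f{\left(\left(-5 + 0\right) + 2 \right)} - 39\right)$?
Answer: $584$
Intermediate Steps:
$f{\left(w \right)} = \frac{3 \left(-2 + w\right)}{2 w}$ ($f{\left(w \right)} = \frac{-2 + w}{w + w \left(- \frac{1}{3}\right)} = \frac{-2 + w}{w - \frac{w}{3}} = \frac{-2 + w}{\frac{2}{3} w} = \left(-2 + w\right) \frac{3}{2 w} = \frac{3 \left(-2 + w\right)}{2 w}$)
$- 16 \left(f{\left(\left(-5 + 0\right) + 2 \right)} - 39\right) = - 16 \left(\left(\frac{3}{2} - \frac{3}{\left(-5 + 0\right) + 2}\right) - 39\right) = - 16 \left(\left(\frac{3}{2} - \frac{3}{-5 + 2}\right) - 39\right) = - 16 \left(\left(\frac{3}{2} - \frac{3}{-3}\right) - 39\right) = - 16 \left(\left(\frac{3}{2} - -1\right) - 39\right) = - 16 \left(\left(\frac{3}{2} + 1\right) - 39\right) = - 16 \left(\frac{5}{2} - 39\right) = \left(-16\right) \left(- \frac{73}{2}\right) = 584$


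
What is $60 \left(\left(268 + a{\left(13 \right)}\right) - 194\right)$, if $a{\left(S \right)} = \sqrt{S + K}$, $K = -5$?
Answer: $4440 + 120 \sqrt{2} \approx 4609.7$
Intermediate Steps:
$a{\left(S \right)} = \sqrt{-5 + S}$ ($a{\left(S \right)} = \sqrt{S - 5} = \sqrt{-5 + S}$)
$60 \left(\left(268 + a{\left(13 \right)}\right) - 194\right) = 60 \left(\left(268 + \sqrt{-5 + 13}\right) - 194\right) = 60 \left(\left(268 + \sqrt{8}\right) - 194\right) = 60 \left(\left(268 + 2 \sqrt{2}\right) - 194\right) = 60 \left(74 + 2 \sqrt{2}\right) = 4440 + 120 \sqrt{2}$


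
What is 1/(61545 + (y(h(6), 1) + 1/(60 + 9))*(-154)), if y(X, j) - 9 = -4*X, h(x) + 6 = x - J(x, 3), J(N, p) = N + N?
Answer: 69/3640769 ≈ 1.8952e-5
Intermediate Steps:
J(N, p) = 2*N
h(x) = -6 - x (h(x) = -6 + (x - 2*x) = -6 - x)
y(X, j) = 9 - 4*X
1/(61545 + (y(h(6), 1) + 1/(60 + 9))*(-154)) = 1/(61545 + ((9 - 4*(-6 - 1*6)) + 1/(60 + 9))*(-154)) = 1/(61545 + ((9 - 4*(-6 - 6)) + 1/69)*(-154)) = 1/(61545 + ((9 - 4*(-12)) + 1/69)*(-154)) = 1/(61545 + ((9 + 48) + 1/69)*(-154)) = 1/(61545 + (57 + 1/69)*(-154)) = 1/(61545 + (3934/69)*(-154)) = 1/(61545 - 605836/69) = 1/(3640769/69) = 69/3640769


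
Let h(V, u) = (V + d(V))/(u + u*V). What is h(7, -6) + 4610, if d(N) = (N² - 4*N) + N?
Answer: 221245/48 ≈ 4609.3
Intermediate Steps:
d(N) = N² - 3*N
h(V, u) = (V + V*(-3 + V))/(u + V*u) (h(V, u) = (V + V*(-3 + V))/(u + u*V) = (V + V*(-3 + V))/(u + V*u))
h(7, -6) + 4610 = 7*(-2 + 7)/(-6*(1 + 7)) + 4610 = 7*(-⅙)*5/8 + 4610 = 7*(-⅙)*(⅛)*5 + 4610 = -35/48 + 4610 = 221245/48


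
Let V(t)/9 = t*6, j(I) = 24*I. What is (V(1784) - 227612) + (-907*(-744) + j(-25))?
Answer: 542932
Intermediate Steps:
V(t) = 54*t (V(t) = 9*(t*6) = 9*(6*t) = 54*t)
(V(1784) - 227612) + (-907*(-744) + j(-25)) = (54*1784 - 227612) + (-907*(-744) + 24*(-25)) = (96336 - 227612) + (674808 - 600) = -131276 + 674208 = 542932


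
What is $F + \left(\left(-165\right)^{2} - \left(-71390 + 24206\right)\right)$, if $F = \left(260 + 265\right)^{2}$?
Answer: $350034$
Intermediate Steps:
$F = 275625$ ($F = 525^{2} = 275625$)
$F + \left(\left(-165\right)^{2} - \left(-71390 + 24206\right)\right) = 275625 + \left(\left(-165\right)^{2} - \left(-71390 + 24206\right)\right) = 275625 + \left(27225 - -47184\right) = 275625 + \left(27225 + 47184\right) = 275625 + 74409 = 350034$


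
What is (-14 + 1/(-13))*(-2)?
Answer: 366/13 ≈ 28.154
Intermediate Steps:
(-14 + 1/(-13))*(-2) = (-14 - 1/13)*(-2) = -183/13*(-2) = 366/13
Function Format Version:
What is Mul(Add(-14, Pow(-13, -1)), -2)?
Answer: Rational(366, 13) ≈ 28.154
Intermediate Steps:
Mul(Add(-14, Pow(-13, -1)), -2) = Mul(Add(-14, Rational(-1, 13)), -2) = Mul(Rational(-183, 13), -2) = Rational(366, 13)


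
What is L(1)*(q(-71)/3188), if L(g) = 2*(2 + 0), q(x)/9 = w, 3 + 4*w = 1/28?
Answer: -747/89264 ≈ -0.0083684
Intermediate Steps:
w = -83/112 (w = -¾ + (¼)/28 = -¾ + (¼)*(1/28) = -¾ + 1/112 = -83/112 ≈ -0.74107)
q(x) = -747/112 (q(x) = 9*(-83/112) = -747/112)
L(g) = 4 (L(g) = 2*2 = 4)
L(1)*(q(-71)/3188) = 4*(-747/112/3188) = 4*(-747/112*1/3188) = 4*(-747/357056) = -747/89264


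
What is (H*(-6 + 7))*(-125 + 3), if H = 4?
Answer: -488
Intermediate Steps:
(H*(-6 + 7))*(-125 + 3) = (4*(-6 + 7))*(-125 + 3) = (4*1)*(-122) = 4*(-122) = -488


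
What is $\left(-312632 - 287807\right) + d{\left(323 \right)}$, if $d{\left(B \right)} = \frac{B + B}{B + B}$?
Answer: $-600438$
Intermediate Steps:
$d{\left(B \right)} = 1$ ($d{\left(B \right)} = \frac{2 B}{2 B} = 2 B \frac{1}{2 B} = 1$)
$\left(-312632 - 287807\right) + d{\left(323 \right)} = \left(-312632 - 287807\right) + 1 = -600439 + 1 = -600438$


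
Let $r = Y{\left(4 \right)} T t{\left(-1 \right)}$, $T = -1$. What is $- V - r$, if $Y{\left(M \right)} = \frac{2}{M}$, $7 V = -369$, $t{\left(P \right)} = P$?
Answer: $\frac{731}{14} \approx 52.214$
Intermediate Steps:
$V = - \frac{369}{7}$ ($V = \frac{1}{7} \left(-369\right) = - \frac{369}{7} \approx -52.714$)
$r = \frac{1}{2}$ ($r = \frac{2}{4} \left(-1\right) \left(-1\right) = 2 \cdot \frac{1}{4} \left(-1\right) \left(-1\right) = \frac{1}{2} \left(-1\right) \left(-1\right) = \left(- \frac{1}{2}\right) \left(-1\right) = \frac{1}{2} \approx 0.5$)
$- V - r = \left(-1\right) \left(- \frac{369}{7}\right) - \frac{1}{2} = \frac{369}{7} - \frac{1}{2} = \frac{731}{14}$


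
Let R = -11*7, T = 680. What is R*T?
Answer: -52360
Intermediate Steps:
R = -77
R*T = -77*680 = -52360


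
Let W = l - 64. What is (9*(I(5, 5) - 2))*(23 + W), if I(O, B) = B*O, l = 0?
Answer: -8487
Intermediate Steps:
W = -64 (W = 0 - 64 = -64)
(9*(I(5, 5) - 2))*(23 + W) = (9*(5*5 - 2))*(23 - 64) = (9*(25 - 2))*(-41) = (9*23)*(-41) = 207*(-41) = -8487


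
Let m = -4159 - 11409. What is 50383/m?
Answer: -50383/15568 ≈ -3.2363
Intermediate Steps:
m = -15568
50383/m = 50383/(-15568) = 50383*(-1/15568) = -50383/15568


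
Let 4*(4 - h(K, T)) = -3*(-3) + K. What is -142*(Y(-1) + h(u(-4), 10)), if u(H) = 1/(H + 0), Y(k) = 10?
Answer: -13419/8 ≈ -1677.4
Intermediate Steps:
u(H) = 1/H
h(K, T) = 7/4 - K/4 (h(K, T) = 4 - (-3*(-3) + K)/4 = 4 - (9 + K)/4 = 4 + (-9/4 - K/4) = 7/4 - K/4)
-142*(Y(-1) + h(u(-4), 10)) = -142*(10 + (7/4 - ¼/(-4))) = -142*(10 + (7/4 - ¼*(-¼))) = -142*(10 + (7/4 + 1/16)) = -142*(10 + 29/16) = -142*189/16 = -13419/8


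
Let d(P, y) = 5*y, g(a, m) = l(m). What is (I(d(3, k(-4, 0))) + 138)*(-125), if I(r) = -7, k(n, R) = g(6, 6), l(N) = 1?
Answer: -16375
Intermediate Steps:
g(a, m) = 1
k(n, R) = 1
(I(d(3, k(-4, 0))) + 138)*(-125) = (-7 + 138)*(-125) = 131*(-125) = -16375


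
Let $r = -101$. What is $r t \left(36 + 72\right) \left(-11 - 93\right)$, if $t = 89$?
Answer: $100964448$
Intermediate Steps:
$r t \left(36 + 72\right) \left(-11 - 93\right) = \left(-101\right) 89 \left(36 + 72\right) \left(-11 - 93\right) = - 8989 \cdot 108 \left(-104\right) = \left(-8989\right) \left(-11232\right) = 100964448$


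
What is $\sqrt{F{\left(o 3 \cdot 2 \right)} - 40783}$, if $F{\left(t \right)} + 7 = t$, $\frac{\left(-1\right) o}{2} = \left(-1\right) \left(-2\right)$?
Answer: $i \sqrt{40814} \approx 202.02 i$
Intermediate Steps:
$o = -4$ ($o = - 2 \left(\left(-1\right) \left(-2\right)\right) = \left(-2\right) 2 = -4$)
$F{\left(t \right)} = -7 + t$
$\sqrt{F{\left(o 3 \cdot 2 \right)} - 40783} = \sqrt{\left(-7 + \left(-4\right) 3 \cdot 2\right) - 40783} = \sqrt{\left(-7 - 24\right) - 40783} = \sqrt{-31 - 40783} = \sqrt{-40814} = i \sqrt{40814}$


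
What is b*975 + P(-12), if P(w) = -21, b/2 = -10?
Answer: -19521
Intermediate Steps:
b = -20 (b = 2*(-10) = -20)
b*975 + P(-12) = -20*975 - 21 = -19500 - 21 = -19521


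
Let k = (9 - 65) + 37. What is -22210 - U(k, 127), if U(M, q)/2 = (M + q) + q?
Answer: -22680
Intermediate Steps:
k = -19 (k = -56 + 37 = -19)
U(M, q) = 2*M + 4*q (U(M, q) = 2*((M + q) + q) = 2*(M + 2*q) = 2*M + 4*q)
-22210 - U(k, 127) = -22210 - (2*(-19) + 4*127) = -22210 - (-38 + 508) = -22210 - 1*470 = -22210 - 470 = -22680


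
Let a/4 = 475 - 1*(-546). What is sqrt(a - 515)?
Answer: sqrt(3569) ≈ 59.741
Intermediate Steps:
a = 4084 (a = 4*(475 - 1*(-546)) = 4*(475 + 546) = 4*1021 = 4084)
sqrt(a - 515) = sqrt(4084 - 515) = sqrt(3569)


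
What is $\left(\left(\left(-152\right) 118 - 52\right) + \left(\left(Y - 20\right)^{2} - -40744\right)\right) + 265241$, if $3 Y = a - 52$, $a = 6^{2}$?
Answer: $\frac{2597749}{9} \approx 2.8864 \cdot 10^{5}$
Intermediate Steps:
$a = 36$
$Y = - \frac{16}{3}$ ($Y = \frac{36 - 52}{3} = \frac{1}{3} \left(-16\right) = - \frac{16}{3} \approx -5.3333$)
$\left(\left(\left(-152\right) 118 - 52\right) + \left(\left(Y - 20\right)^{2} - -40744\right)\right) + 265241 = \left(\left(\left(-152\right) 118 - 52\right) + \left(\left(- \frac{16}{3} - 20\right)^{2} - -40744\right)\right) + 265241 = \left(\left(-17936 - 52\right) + \left(\left(- \frac{76}{3}\right)^{2} + 40744\right)\right) + 265241 = \left(-17988 + \left(\frac{5776}{9} + 40744\right)\right) + 265241 = \left(-17988 + \frac{372472}{9}\right) + 265241 = \frac{210580}{9} + 265241 = \frac{2597749}{9}$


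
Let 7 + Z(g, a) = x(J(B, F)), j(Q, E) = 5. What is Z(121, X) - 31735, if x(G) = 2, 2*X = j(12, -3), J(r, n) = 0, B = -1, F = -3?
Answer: -31740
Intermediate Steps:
X = 5/2 (X = (½)*5 = 5/2 ≈ 2.5000)
Z(g, a) = -5 (Z(g, a) = -7 + 2 = -5)
Z(121, X) - 31735 = -5 - 31735 = -31740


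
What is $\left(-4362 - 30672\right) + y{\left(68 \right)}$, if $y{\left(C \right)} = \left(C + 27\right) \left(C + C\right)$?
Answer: $-22114$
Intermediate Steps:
$y{\left(C \right)} = 2 C \left(27 + C\right)$ ($y{\left(C \right)} = \left(27 + C\right) 2 C = 2 C \left(27 + C\right)$)
$\left(-4362 - 30672\right) + y{\left(68 \right)} = \left(-4362 - 30672\right) + 2 \cdot 68 \left(27 + 68\right) = -35034 + 2 \cdot 68 \cdot 95 = -35034 + 12920 = -22114$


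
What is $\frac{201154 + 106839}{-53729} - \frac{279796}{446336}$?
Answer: $- \frac{3465943703}{545026976} \approx -6.3592$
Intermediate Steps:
$\frac{201154 + 106839}{-53729} - \frac{279796}{446336} = 307993 \left(- \frac{1}{53729}\right) - \frac{6359}{10144} = - \frac{307993}{53729} - \frac{6359}{10144} = - \frac{3465943703}{545026976}$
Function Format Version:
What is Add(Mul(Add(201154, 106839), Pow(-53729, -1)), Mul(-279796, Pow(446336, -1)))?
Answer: Rational(-3465943703, 545026976) ≈ -6.3592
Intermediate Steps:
Add(Mul(Add(201154, 106839), Pow(-53729, -1)), Mul(-279796, Pow(446336, -1))) = Add(Mul(307993, Rational(-1, 53729)), Mul(-279796, Rational(1, 446336))) = Add(Rational(-307993, 53729), Rational(-6359, 10144)) = Rational(-3465943703, 545026976)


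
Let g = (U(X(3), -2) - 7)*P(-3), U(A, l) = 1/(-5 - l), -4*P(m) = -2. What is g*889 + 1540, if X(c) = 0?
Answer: -5159/3 ≈ -1719.7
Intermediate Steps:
P(m) = ½ (P(m) = -¼*(-2) = ½)
g = -11/3 (g = (-1/(5 - 2) - 7)*(½) = (-1/3 - 7)*(½) = (-1*⅓ - 7)*(½) = (-⅓ - 7)*(½) = -22/3*½ = -11/3 ≈ -3.6667)
g*889 + 1540 = -11/3*889 + 1540 = -9779/3 + 1540 = -5159/3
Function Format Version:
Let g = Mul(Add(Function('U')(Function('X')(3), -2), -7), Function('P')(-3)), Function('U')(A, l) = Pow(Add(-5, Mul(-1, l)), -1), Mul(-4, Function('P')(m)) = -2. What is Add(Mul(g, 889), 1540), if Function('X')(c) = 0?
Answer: Rational(-5159, 3) ≈ -1719.7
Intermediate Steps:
Function('P')(m) = Rational(1, 2) (Function('P')(m) = Mul(Rational(-1, 4), -2) = Rational(1, 2))
g = Rational(-11, 3) (g = Mul(Add(Mul(-1, Pow(Add(5, -2), -1)), -7), Rational(1, 2)) = Mul(Add(Mul(-1, Pow(3, -1)), -7), Rational(1, 2)) = Mul(Add(Mul(-1, Rational(1, 3)), -7), Rational(1, 2)) = Mul(Add(Rational(-1, 3), -7), Rational(1, 2)) = Mul(Rational(-22, 3), Rational(1, 2)) = Rational(-11, 3) ≈ -3.6667)
Add(Mul(g, 889), 1540) = Add(Mul(Rational(-11, 3), 889), 1540) = Add(Rational(-9779, 3), 1540) = Rational(-5159, 3)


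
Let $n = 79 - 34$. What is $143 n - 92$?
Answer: $6343$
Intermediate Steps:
$n = 45$ ($n = 79 - 34 = 45$)
$143 n - 92 = 143 \cdot 45 - 92 = 6435 - 92 = 6343$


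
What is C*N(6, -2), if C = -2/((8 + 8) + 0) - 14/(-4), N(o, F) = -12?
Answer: -81/2 ≈ -40.500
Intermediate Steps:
C = 27/8 (C = -2/(16 + 0) - 14*(-1/4) = -2/16 + 7/2 = -2*1/16 + 7/2 = -1/8 + 7/2 = 27/8 ≈ 3.3750)
C*N(6, -2) = (27/8)*(-12) = -81/2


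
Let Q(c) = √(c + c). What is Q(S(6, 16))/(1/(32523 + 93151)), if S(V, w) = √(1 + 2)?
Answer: 125674*√2*3^(¼) ≈ 2.3391e+5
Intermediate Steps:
S(V, w) = √3
Q(c) = √2*√c (Q(c) = √(2*c) = √2*√c)
Q(S(6, 16))/(1/(32523 + 93151)) = (√2*√(√3))/(1/(32523 + 93151)) = (√2*3^(¼))/(1/125674) = (√2*3^(¼))*125674 = 125674*√2*3^(¼)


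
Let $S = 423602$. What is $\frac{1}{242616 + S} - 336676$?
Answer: $- \frac{224299611367}{666218} \approx -3.3668 \cdot 10^{5}$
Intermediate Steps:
$\frac{1}{242616 + S} - 336676 = \frac{1}{242616 + 423602} - 336676 = \frac{1}{666218} - 336676 = - \frac{224299611367}{666218}$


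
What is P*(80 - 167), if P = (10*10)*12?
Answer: -104400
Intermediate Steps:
P = 1200 (P = 100*12 = 1200)
P*(80 - 167) = 1200*(80 - 167) = 1200*(-87) = -104400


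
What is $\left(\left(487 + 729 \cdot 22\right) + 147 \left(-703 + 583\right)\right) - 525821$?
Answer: $-526936$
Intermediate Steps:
$\left(\left(487 + 729 \cdot 22\right) + 147 \left(-703 + 583\right)\right) - 525821 = \left(\left(487 + 16038\right) + 147 \left(-120\right)\right) - 525821 = \left(16525 - 17640\right) - 525821 = -1115 - 525821 = -526936$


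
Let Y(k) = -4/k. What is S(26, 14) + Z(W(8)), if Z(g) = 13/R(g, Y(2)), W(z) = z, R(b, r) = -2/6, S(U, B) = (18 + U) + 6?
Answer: 11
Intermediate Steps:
S(U, B) = 24 + U
R(b, r) = -⅓ (R(b, r) = -2*⅙ = -⅓)
Z(g) = -39 (Z(g) = 13/(-⅓) = 13*(-3) = -39)
S(26, 14) + Z(W(8)) = (24 + 26) - 39 = 50 - 39 = 11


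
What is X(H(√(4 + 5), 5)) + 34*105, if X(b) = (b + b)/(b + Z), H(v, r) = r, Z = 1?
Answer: 10715/3 ≈ 3571.7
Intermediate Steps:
X(b) = 2*b/(1 + b) (X(b) = (b + b)/(b + 1) = (2*b)/(1 + b) = 2*b/(1 + b))
X(H(√(4 + 5), 5)) + 34*105 = 2*5/(1 + 5) + 34*105 = 2*5/6 + 3570 = 2*5*(⅙) + 3570 = 5/3 + 3570 = 10715/3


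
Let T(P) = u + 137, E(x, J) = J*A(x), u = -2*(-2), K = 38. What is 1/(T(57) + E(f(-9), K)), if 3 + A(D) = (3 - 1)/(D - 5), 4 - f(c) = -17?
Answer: 4/127 ≈ 0.031496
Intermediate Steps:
f(c) = 21 (f(c) = 4 - 1*(-17) = 4 + 17 = 21)
u = 4
A(D) = -3 + 2/(-5 + D) (A(D) = -3 + (3 - 1)/(D - 5) = -3 + 2/(-5 + D))
E(x, J) = J*(17 - 3*x)/(-5 + x) (E(x, J) = J*((17 - 3*x)/(-5 + x)) = J*(17 - 3*x)/(-5 + x))
T(P) = 141 (T(P) = 4 + 137 = 141)
1/(T(57) + E(f(-9), K)) = 1/(141 + 38*(17 - 3*21)/(-5 + 21)) = 1/(141 + 38*(17 - 63)/16) = 1/(141 + 38*(1/16)*(-46)) = 1/(141 - 437/4) = 1/(127/4) = 4/127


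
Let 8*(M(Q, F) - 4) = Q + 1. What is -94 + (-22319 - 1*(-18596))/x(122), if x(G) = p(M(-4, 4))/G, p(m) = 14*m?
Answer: -1835906/203 ≈ -9043.9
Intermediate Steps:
M(Q, F) = 33/8 + Q/8 (M(Q, F) = 4 + (Q + 1)/8 = 4 + (1 + Q)/8 = 4 + (⅛ + Q/8) = 33/8 + Q/8)
x(G) = 203/(4*G) (x(G) = (14*(33/8 + (⅛)*(-4)))/G = (14*(33/8 - ½))/G = (14*(29/8))/G = 203/(4*G))
-94 + (-22319 - 1*(-18596))/x(122) = -94 + (-22319 - 1*(-18596))/(((203/4)/122)) = -94 + (-22319 + 18596)/(((203/4)*(1/122))) = -94 - 3723/203/488 = -94 - 3723*488/203 = -94 - 1816824/203 = -1835906/203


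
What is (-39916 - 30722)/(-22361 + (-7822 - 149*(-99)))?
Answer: 11773/2572 ≈ 4.5774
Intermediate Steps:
(-39916 - 30722)/(-22361 + (-7822 - 149*(-99))) = -70638/(-22361 + (-7822 - 1*(-14751))) = -70638/(-22361 + (-7822 + 14751)) = -70638/(-22361 + 6929) = -70638/(-15432) = -70638*(-1/15432) = 11773/2572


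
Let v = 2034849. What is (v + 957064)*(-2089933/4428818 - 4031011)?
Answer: -600151397616485427/49762 ≈ -1.2060e+13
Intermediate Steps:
(v + 957064)*(-2089933/4428818 - 4031011) = (2034849 + 957064)*(-2089933/4428818 - 4031011) = 2991913*(-2089933*1/4428818 - 4031011) = 2991913*(-2089933/4428818 - 4031011) = 2991913*(-17852616164931/4428818) = -600151397616485427/49762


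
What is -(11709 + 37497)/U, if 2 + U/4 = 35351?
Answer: -8201/23566 ≈ -0.34800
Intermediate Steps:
U = 141396 (U = -8 + 4*35351 = -8 + 141404 = 141396)
-(11709 + 37497)/U = -(11709 + 37497)/141396 = -49206/141396 = -1*8201/23566 = -8201/23566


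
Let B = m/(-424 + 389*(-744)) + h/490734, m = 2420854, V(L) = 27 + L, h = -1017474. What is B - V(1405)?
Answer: -17096873214743/11852861880 ≈ -1442.4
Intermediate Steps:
B = -123575002583/11852861880 (B = 2420854/(-424 + 389*(-744)) - 1017474/490734 = 2420854/(-424 - 289416) - 1017474*1/490734 = 2420854/(-289840) - 169579/81789 = 2420854*(-1/289840) - 169579/81789 = -1210427/144920 - 169579/81789 = -123575002583/11852861880 ≈ -10.426)
B - V(1405) = -123575002583/11852861880 - (27 + 1405) = -123575002583/11852861880 - 1*1432 = -123575002583/11852861880 - 1432 = -17096873214743/11852861880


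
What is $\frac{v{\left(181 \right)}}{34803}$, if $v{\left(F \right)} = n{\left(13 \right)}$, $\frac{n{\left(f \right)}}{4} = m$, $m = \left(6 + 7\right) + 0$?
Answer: $\frac{52}{34803} \approx 0.0014941$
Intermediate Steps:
$m = 13$ ($m = 13 + 0 = 13$)
$n{\left(f \right)} = 52$ ($n{\left(f \right)} = 4 \cdot 13 = 52$)
$v{\left(F \right)} = 52$
$\frac{v{\left(181 \right)}}{34803} = \frac{52}{34803}$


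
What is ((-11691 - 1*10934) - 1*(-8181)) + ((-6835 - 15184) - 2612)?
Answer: -39075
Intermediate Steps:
((-11691 - 1*10934) - 1*(-8181)) + ((-6835 - 15184) - 2612) = ((-11691 - 10934) + 8181) + (-22019 - 2612) = (-22625 + 8181) - 24631 = -14444 - 24631 = -39075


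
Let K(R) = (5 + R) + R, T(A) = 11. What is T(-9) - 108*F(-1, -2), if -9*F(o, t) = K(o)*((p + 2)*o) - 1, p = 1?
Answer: -109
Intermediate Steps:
K(R) = 5 + 2*R
F(o, t) = ⅑ - o*(5 + 2*o)/3 (F(o, t) = -((5 + 2*o)*((1 + 2)*o) - 1)/9 = -((5 + 2*o)*(3*o) - 1)/9 = -(3*o*(5 + 2*o) - 1)/9 = -(-1 + 3*o*(5 + 2*o))/9 = ⅑ - o*(5 + 2*o)/3)
T(-9) - 108*F(-1, -2) = 11 - 108*(⅑ - ⅓*(-1)*(5 + 2*(-1))) = 11 - 108*(⅑ - ⅓*(-1)*(5 - 2)) = 11 - 108*(⅑ - ⅓*(-1)*3) = 11 - 108*(⅑ + 1) = 11 - 108*10/9 = 11 - 120 = -109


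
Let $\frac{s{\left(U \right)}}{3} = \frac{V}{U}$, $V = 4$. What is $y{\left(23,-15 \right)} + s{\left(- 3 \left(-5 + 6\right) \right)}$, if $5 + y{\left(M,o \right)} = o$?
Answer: $-24$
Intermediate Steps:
$y{\left(M,o \right)} = -5 + o$
$s{\left(U \right)} = \frac{12}{U}$ ($s{\left(U \right)} = 3 \frac{4}{U} = \frac{12}{U}$)
$y{\left(23,-15 \right)} + s{\left(- 3 \left(-5 + 6\right) \right)} = \left(-5 - 15\right) + \frac{12}{\left(-3\right) \left(-5 + 6\right)} = -20 + \frac{12}{\left(-3\right) 1} = -20 + \frac{12}{-3} = -20 + 12 \left(- \frac{1}{3}\right) = -20 - 4 = -24$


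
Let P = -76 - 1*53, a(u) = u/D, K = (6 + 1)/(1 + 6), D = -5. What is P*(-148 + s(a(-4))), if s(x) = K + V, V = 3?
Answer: 18576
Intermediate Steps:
K = 1 (K = 7/7 = 7*(⅐) = 1)
a(u) = -u/5 (a(u) = u/(-5) = u*(-⅕) = -u/5)
P = -129 (P = -76 - 53 = -129)
s(x) = 4 (s(x) = 1 + 3 = 4)
P*(-148 + s(a(-4))) = -129*(-148 + 4) = -129*(-144) = 18576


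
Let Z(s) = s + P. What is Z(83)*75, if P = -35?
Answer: 3600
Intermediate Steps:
Z(s) = -35 + s (Z(s) = s - 35 = -35 + s)
Z(83)*75 = (-35 + 83)*75 = 48*75 = 3600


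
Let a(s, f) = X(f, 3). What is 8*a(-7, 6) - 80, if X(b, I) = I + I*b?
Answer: 88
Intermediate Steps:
a(s, f) = 3 + 3*f (a(s, f) = 3*(1 + f) = 3 + 3*f)
8*a(-7, 6) - 80 = 8*(3 + 3*6) - 80 = 8*(3 + 18) - 80 = 8*21 - 80 = 168 - 80 = 88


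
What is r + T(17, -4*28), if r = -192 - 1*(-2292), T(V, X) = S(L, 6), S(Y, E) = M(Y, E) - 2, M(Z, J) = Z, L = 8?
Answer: 2106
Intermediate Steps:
S(Y, E) = -2 + Y (S(Y, E) = Y - 2 = -2 + Y)
T(V, X) = 6 (T(V, X) = -2 + 8 = 6)
r = 2100 (r = -192 + 2292 = 2100)
r + T(17, -4*28) = 2100 + 6 = 2106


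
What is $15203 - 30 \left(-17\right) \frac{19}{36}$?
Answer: $\frac{92833}{6} \approx 15472.0$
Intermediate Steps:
$15203 - 30 \left(-17\right) \frac{19}{36} = 15203 - - 510 \cdot 19 \cdot \frac{1}{36} = 15203 - \left(-510\right) \frac{19}{36} = 15203 - - \frac{1615}{6} = 15203 + \frac{1615}{6} = \frac{92833}{6}$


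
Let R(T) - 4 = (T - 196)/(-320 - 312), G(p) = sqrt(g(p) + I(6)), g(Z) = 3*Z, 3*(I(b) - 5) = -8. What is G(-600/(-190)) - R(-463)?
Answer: -3187/632 + sqrt(38361)/57 ≈ -1.6066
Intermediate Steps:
I(b) = 7/3 (I(b) = 5 + (1/3)*(-8) = 5 - 8/3 = 7/3)
G(p) = sqrt(7/3 + 3*p) (G(p) = sqrt(3*p + 7/3) = sqrt(7/3 + 3*p))
R(T) = 681/158 - T/632 (R(T) = 4 + (T - 196)/(-320 - 312) = 4 + (-196 + T)/(-632) = 4 + (-196 + T)*(-1/632) = 4 + (49/158 - T/632) = 681/158 - T/632)
G(-600/(-190)) - R(-463) = sqrt(21 + 27*(-600/(-190)))/3 - (681/158 - 1/632*(-463)) = sqrt(21 + 27*(-600*(-1/190)))/3 - (681/158 + 463/632) = sqrt(21 + 27*(60/19))/3 - 1*3187/632 = sqrt(21 + 1620/19)/3 - 3187/632 = sqrt(2019/19)/3 - 3187/632 = (sqrt(38361)/19)/3 - 3187/632 = sqrt(38361)/57 - 3187/632 = -3187/632 + sqrt(38361)/57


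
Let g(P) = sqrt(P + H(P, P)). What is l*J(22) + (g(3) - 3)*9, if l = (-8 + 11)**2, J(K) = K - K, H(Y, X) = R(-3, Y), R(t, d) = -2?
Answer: -18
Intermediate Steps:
H(Y, X) = -2
g(P) = sqrt(-2 + P) (g(P) = sqrt(P - 2) = sqrt(-2 + P))
J(K) = 0
l = 9 (l = 3**2 = 9)
l*J(22) + (g(3) - 3)*9 = 9*0 + (sqrt(-2 + 3) - 3)*9 = 0 + (sqrt(1) - 3)*9 = 0 + (1 - 3)*9 = 0 - 2*9 = 0 - 18 = -18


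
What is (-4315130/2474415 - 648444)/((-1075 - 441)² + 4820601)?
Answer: -320904775078/3523001308731 ≈ -0.091088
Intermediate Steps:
(-4315130/2474415 - 648444)/((-1075 - 441)² + 4820601) = (-4315130*1/2474415 - 648444)/((-1516)² + 4820601) = (-863026/494883 - 648444)/(2298256 + 4820601) = -320904775078/494883/7118857 = -320904775078/494883*1/7118857 = -320904775078/3523001308731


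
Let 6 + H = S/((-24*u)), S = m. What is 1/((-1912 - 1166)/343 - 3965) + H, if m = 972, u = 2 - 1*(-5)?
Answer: -224911847/19083022 ≈ -11.786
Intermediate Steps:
u = 7 (u = 2 + 5 = 7)
S = 972
H = -165/14 (H = -6 + 972/((-24*7)) = -6 + 972/(-168) = -6 + 972*(-1/168) = -6 - 81/14 = -165/14 ≈ -11.786)
1/((-1912 - 1166)/343 - 3965) + H = 1/((-1912 - 1166)/343 - 3965) - 165/14 = 1/(-3078*1/343 - 3965) - 165/14 = 1/(-3078/343 - 3965) - 165/14 = 1/(-1363073/343) - 165/14 = -343/1363073 - 165/14 = -224911847/19083022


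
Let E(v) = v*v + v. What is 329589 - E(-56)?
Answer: 326509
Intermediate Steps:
E(v) = v + v² (E(v) = v² + v = v + v²)
329589 - E(-56) = 329589 - (-56)*(1 - 56) = 329589 - (-56)*(-55) = 329589 - 1*3080 = 329589 - 3080 = 326509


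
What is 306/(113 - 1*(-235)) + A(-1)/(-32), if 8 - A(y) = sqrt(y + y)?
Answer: 73/116 + I*sqrt(2)/32 ≈ 0.62931 + 0.044194*I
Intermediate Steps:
A(y) = 8 - sqrt(2)*sqrt(y) (A(y) = 8 - sqrt(y + y) = 8 - sqrt(2*y) = 8 - sqrt(2)*sqrt(y))
306/(113 - 1*(-235)) + A(-1)/(-32) = 306/(113 - 1*(-235)) + (8 - sqrt(2)*sqrt(-1))/(-32) = 306/(113 + 235) + (8 - sqrt(2)*I)*(-1/32) = 306/348 + (8 - I*sqrt(2))*(-1/32) = 306*(1/348) + (-1/4 + I*sqrt(2)/32) = 51/58 + (-1/4 + I*sqrt(2)/32) = 73/116 + I*sqrt(2)/32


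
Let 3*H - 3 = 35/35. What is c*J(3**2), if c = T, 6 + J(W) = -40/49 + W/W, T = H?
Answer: -380/49 ≈ -7.7551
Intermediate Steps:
H = 4/3 (H = 1 + (35/35)/3 = 1 + (35*(1/35))/3 = 1 + (1/3)*1 = 1 + 1/3 = 4/3 ≈ 1.3333)
T = 4/3 ≈ 1.3333
J(W) = -285/49 (J(W) = -6 + (-40/49 + W/W) = -6 + (-40*1/49 + 1) = -6 + (-40/49 + 1) = -6 + 9/49 = -285/49)
c = 4/3 ≈ 1.3333
c*J(3**2) = (4/3)*(-285/49) = -380/49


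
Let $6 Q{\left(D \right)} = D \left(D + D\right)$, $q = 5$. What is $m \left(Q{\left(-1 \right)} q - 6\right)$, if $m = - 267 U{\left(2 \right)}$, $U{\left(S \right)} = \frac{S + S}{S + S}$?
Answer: $1157$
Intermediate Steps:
$U{\left(S \right)} = 1$ ($U{\left(S \right)} = \frac{2 S}{2 S} = 2 S \frac{1}{2 S} = 1$)
$Q{\left(D \right)} = \frac{D^{2}}{3}$ ($Q{\left(D \right)} = \frac{D \left(D + D\right)}{6} = \frac{D 2 D}{6} = \frac{2 D^{2}}{6} = \frac{D^{2}}{3}$)
$m = -267$ ($m = \left(-267\right) 1 = -267$)
$m \left(Q{\left(-1 \right)} q - 6\right) = - 267 \left(\frac{\left(-1\right)^{2}}{3} \cdot 5 - 6\right) = - 267 \left(\frac{1}{3} \cdot 1 \cdot 5 - 6\right) = - 267 \left(\frac{1}{3} \cdot 5 - 6\right) = - 267 \left(\frac{5}{3} - 6\right) = \left(-267\right) \left(- \frac{13}{3}\right) = 1157$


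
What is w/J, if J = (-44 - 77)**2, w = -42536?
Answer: -42536/14641 ≈ -2.9053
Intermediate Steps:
J = 14641 (J = (-121)**2 = 14641)
w/J = -42536/14641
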